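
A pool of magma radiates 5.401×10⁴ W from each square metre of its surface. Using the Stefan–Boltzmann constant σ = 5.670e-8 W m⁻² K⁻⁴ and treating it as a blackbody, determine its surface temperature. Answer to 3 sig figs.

I = σT⁴, so T = (I/σ)^(1/4) = (5.401×10⁴/(5.670×10⁻⁸))^(1/4) = 988 K.

T ≈ 988 K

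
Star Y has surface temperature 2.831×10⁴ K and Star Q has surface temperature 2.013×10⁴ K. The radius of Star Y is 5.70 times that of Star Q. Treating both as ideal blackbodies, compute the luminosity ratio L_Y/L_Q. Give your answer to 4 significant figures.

L ∝ R²T⁴, so L_Y/L_Q = (R_Y/R_Q)²(T_Y/T_Q)⁴ = (5.70)² × (2.831×10⁴/2.013×10⁴)⁴ = 32.49 × 3.91187 = 127.1.

L_Y/L_Q ≈ 127.1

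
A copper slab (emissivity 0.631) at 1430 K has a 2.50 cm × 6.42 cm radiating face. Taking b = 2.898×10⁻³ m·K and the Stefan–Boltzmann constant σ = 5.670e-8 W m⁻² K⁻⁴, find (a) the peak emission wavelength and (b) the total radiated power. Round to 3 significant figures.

λ_max ≈ 2.03 μm; P ≈ 240 W

(a) λ_max = b/T = 2.898×10⁻³/1430 = 2.027×10⁻⁶ m = 2.03 μm.
Area A = 0.0250 × 0.0642 = 1.605×10⁻³ m².
(b) P = εσAT⁴ = 0.631×5.670×10⁻⁸×1.605×10⁻³×(1430)⁴ = 240 W.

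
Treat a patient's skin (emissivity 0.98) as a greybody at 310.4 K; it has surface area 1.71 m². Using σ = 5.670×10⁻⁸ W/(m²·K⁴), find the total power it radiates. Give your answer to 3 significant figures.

P ≈ 882 W

Area A = 1.71 m².
P = εσAT⁴ = 0.98 × 5.670×10⁻⁸ × 1.71 × (310.4)⁴ = 882 W.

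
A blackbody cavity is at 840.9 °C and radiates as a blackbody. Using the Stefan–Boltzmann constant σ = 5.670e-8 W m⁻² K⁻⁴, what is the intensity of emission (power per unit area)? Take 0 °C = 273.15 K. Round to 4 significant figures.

I ≈ 8.734×10⁴ W/m²

T = 840.9 °C + 273.15 = 1114.05 K.
Stefan–Boltzmann: I = σT⁴ = 5.670×10⁻⁸ × (1114.05)⁴ = 8.734×10⁴ W/m².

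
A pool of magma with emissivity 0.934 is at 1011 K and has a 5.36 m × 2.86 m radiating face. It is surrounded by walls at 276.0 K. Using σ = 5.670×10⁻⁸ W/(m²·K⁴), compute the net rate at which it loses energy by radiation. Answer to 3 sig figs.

Area A = 5.36 × 2.86 = 15.3296 m².
Net radiated power P_net = εσA(T⁴ − T₀⁴) = 0.934×5.670×10⁻⁸×15.3296×(1011⁴ − 276.0⁴).
T⁴ − T₀⁴ = 1.04473×10¹² − 5.80278×10⁹ = 1.03893×10¹² K⁴, so P_net = 8.43×10⁵ W.

Net loss ≈ 8.43×10⁵ W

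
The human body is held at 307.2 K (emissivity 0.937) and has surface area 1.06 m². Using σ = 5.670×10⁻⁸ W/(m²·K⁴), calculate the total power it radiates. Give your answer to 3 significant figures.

Area A = 1.06 m².
P = εσAT⁴ = 0.937 × 5.670×10⁻⁸ × 1.06 × (307.2)⁴ = 502 W.

P ≈ 502 W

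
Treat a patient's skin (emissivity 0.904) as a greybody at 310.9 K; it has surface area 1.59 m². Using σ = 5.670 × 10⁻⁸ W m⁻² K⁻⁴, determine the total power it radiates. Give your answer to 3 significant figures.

P ≈ 761 W

Area A = 1.59 m².
P = εσAT⁴ = 0.904 × 5.670×10⁻⁸ × 1.59 × (310.9)⁴ = 761 W.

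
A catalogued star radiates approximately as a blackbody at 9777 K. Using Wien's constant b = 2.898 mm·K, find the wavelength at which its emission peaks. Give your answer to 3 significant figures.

λ_max ≈ 296 nm

Wien's displacement law: λ_max = b/T = (2.898×10⁻³ m·K)/(9777 K) = 2.964×10⁻⁷ m.
That is 296 nm, in the ultraviolet range.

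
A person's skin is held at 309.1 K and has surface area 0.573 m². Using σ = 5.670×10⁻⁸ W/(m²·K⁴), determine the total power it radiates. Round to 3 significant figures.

Area A = 0.573 m².
P = σAT⁴ = 5.670×10⁻⁸ × 0.573 × (309.1)⁴ = 297 W.

P ≈ 297 W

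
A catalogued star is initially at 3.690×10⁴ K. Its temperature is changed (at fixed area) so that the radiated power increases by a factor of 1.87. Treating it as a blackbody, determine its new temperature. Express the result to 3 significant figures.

T₂ ≈ 4.32×10⁴ K

P ∝ T⁴, so T₂/T₁ = (P₂/P₁)^(1/4) = (1.87)^(1/4) = 1.16939.
T₂ = 3.690×10⁴ × 1.16939 = 4.32×10⁴ K.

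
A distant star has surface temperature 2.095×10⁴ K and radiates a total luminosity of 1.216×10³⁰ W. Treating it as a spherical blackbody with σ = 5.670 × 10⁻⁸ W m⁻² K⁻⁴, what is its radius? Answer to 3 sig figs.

R ≈ 2.98×10⁹ m

L = 4πR²σT⁴ ⇒ R = √(L/(4πσT⁴)).
σT⁴ = 1.09224×10¹⁰ W/m², so R = √(1.216×10³⁰/(4π×1.09224×10¹⁰)) = 2.98×10⁹ m.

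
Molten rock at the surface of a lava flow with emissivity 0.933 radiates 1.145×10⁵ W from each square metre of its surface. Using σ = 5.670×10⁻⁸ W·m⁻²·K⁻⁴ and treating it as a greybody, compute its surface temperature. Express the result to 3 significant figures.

I = εσT⁴, so T = (I/εσ)^(1/4) = (1.145×10⁵/(0.933×5.670×10⁻⁸))^(1/4) = 1.21×10³ K.

T ≈ 1.21×10³ K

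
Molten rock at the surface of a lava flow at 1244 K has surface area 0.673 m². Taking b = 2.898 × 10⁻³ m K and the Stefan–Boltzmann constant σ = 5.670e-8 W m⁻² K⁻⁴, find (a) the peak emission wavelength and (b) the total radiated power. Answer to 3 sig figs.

λ_max ≈ 2.33 μm; P ≈ 9.14×10⁴ W

(a) λ_max = b/T = 2.898×10⁻³/1244 = 2.330×10⁻⁶ m = 2.33 μm.
Area A = 0.673 m².
(b) P = σAT⁴ = 5.670×10⁻⁸×0.673×(1244)⁴ = 9.14×10⁴ W.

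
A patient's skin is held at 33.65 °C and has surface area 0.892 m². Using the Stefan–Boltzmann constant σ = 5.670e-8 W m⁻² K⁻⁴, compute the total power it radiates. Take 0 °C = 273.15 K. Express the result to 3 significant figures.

P ≈ 448 W

T = 33.65 °C + 273.15 = 306.80 K.
Area A = 0.892 m².
P = σAT⁴ = 5.670×10⁻⁸ × 0.892 × (306.80)⁴ = 448 W.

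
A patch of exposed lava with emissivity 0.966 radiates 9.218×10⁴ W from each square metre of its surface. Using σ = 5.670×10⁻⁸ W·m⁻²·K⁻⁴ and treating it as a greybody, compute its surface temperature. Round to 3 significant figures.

I = εσT⁴, so T = (I/εσ)^(1/4) = (9.218×10⁴/(0.966×5.670×10⁻⁸))^(1/4) = 1.14×10³ K.

T ≈ 1.14×10³ K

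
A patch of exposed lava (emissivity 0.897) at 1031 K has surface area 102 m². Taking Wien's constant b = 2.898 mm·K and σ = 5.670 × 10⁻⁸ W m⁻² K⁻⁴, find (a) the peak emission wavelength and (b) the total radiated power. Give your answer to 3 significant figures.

λ_max ≈ 2.81×10³ nm; P ≈ 5.86×10⁶ W

(a) λ_max = b/T = 2.898×10⁻³/1031 = 2.811×10⁻⁶ m = 2.81×10³ nm.
Area A = 102 m².
(b) P = εσAT⁴ = 0.897×5.670×10⁻⁸×102×(1031)⁴ = 5.86×10⁶ W.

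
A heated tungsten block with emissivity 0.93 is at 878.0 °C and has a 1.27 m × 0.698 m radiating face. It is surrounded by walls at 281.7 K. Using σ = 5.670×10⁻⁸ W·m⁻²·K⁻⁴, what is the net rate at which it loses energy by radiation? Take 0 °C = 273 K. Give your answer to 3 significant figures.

Net loss ≈ 8.17×10⁴ W

T = 878.0 °C + 273 = 1151.0 K.
Area A = 1.27 × 0.698 = 0.88646 m².
Net radiated power P_net = εσA(T⁴ − T₀⁴) = 0.93×5.670×10⁻⁸×0.88646×(1151.0⁴ − 281.7⁴).
T⁴ − T₀⁴ = 1.75510×10¹² − 6.29720×10⁹ = 1.74880×10¹² K⁴, so P_net = 8.17×10⁴ W.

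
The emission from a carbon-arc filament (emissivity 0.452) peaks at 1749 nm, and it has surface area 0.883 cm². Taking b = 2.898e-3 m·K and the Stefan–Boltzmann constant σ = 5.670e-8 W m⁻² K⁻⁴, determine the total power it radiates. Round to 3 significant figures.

P ≈ 17.1 W

Wien's law: T = b/λ_max = 2.898×10⁻³/1.749×10⁻⁶ = 1656.95 K.
Area A = 0.883 cm² = 8.83×10⁻⁵ m².
Then P = εσAT⁴ = 0.452×5.670×10⁻⁸×8.83×10⁻⁵×(1656.95)⁴ = 17.1 W.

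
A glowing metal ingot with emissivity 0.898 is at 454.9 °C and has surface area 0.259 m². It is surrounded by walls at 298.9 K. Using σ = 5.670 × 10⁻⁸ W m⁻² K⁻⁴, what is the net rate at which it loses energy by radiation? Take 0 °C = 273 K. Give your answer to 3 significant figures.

T = 454.9 °C + 273 = 727.9 K.
Area A = 0.259 m².
Net radiated power P_net = εσA(T⁴ − T₀⁴) = 0.898×5.670×10⁻⁸×0.259×(727.9⁴ − 298.9⁴).
T⁴ − T₀⁴ = 2.80729×10¹¹ − 7.98185×10⁹ = 2.72747×10¹¹ K⁴, so P_net = 3.60×10³ W.

Net loss ≈ 3.60×10³ W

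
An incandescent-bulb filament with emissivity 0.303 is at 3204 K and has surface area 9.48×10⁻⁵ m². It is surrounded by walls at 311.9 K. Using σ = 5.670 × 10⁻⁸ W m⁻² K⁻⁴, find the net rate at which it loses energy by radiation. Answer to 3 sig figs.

Net loss ≈ 172 W

Area A = 9.48×10⁻⁵ m².
Net radiated power P_net = εσA(T⁴ − T₀⁴) = 0.303×5.670×10⁻⁸×9.48×10⁻⁵×(3204⁴ − 311.9⁴).
T⁴ − T₀⁴ = 1.05383×10¹⁴ − 9.46371×10⁹ = 1.05374×10¹⁴ K⁴, so P_net = 172 W.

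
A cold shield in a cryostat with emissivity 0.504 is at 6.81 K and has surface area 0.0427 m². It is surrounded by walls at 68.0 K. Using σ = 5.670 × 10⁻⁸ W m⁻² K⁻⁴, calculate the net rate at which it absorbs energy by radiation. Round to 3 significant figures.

Area A = 0.0427 m².
Net radiated power P_net = εσA(T⁴ − T₀⁴) = 0.504×5.670×10⁻⁸×0.0427×(6.81⁴ − 68.0⁴).
T⁴ − T₀⁴ = 2150.74 − 2.13814×10⁷ = -2.13792×10⁷ K⁴, so P_net = -0.0261 W — negative, meaning a net gain of 0.0261 W.

Net gain ≈ 0.0261 W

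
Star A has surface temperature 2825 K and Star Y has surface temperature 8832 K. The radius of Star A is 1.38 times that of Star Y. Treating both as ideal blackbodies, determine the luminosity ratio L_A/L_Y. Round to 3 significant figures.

L ∝ R²T⁴, so L_A/L_Y = (R_A/R_Y)²(T_A/T_Y)⁴ = (1.38)² × (2825/8832)⁴ = 1.9044 × 0.0104674 = 0.0199.

L_A/L_Y ≈ 0.0199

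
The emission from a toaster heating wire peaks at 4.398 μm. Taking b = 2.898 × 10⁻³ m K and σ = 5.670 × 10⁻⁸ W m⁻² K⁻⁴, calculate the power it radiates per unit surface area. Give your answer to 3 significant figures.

I ≈ 1.07×10⁴ W/m²

Wien's law: T = b/λ_max = 2.898×10⁻³/4.398×10⁻⁶ = 658.936 K.
Then I = σT⁴ = 5.670×10⁻⁸×(658.936)⁴ = 1.07×10⁴ W/m².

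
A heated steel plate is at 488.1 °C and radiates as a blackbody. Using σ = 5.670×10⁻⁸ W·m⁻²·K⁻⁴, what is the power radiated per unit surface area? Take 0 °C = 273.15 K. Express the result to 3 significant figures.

T = 488.1 °C + 273.15 = 761.25 K.
Stefan–Boltzmann: I = σT⁴ = 5.670×10⁻⁸ × (761.25)⁴ = 1.90×10⁴ W/m².

I ≈ 1.90×10⁴ W/m²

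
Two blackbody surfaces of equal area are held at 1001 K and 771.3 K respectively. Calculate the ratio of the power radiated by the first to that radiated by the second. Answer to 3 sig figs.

With equal areas, P₁/P₂ = (T₁/T₂)⁴ = (1001/771.3)⁴ = 2.84.

P₁/P₂ ≈ 2.84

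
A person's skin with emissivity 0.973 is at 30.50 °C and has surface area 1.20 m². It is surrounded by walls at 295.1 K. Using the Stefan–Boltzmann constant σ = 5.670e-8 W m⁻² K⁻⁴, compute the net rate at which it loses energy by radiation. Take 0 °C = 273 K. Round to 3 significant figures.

T = 30.50 °C + 273 = 303.50 K.
Area A = 1.20 m².
Net radiated power P_net = εσA(T⁴ − T₀⁴) = 0.973×5.670×10⁻⁸×1.20×(303.50⁴ − 295.1⁴).
T⁴ − T₀⁴ = 8.48467×10⁹ − 7.58362×10⁹ = 9.01050×10⁸ K⁴, so P_net = 59.7 W.

Net loss ≈ 59.7 W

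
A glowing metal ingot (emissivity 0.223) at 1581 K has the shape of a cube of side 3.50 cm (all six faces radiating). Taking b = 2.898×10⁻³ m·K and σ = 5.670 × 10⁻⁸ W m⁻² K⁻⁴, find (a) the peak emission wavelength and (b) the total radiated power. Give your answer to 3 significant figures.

λ_max ≈ 1.83×10³ nm; P ≈ 581 W

(a) λ_max = b/T = 2.898×10⁻³/1581 = 1.833×10⁻⁶ m = 1.83×10³ nm.
Area A = 6s² = 6×(0.0350 m)² = 7.35×10⁻³ m².
(b) P = εσAT⁴ = 0.223×5.670×10⁻⁸×7.35×10⁻³×(1581)⁴ = 581 W.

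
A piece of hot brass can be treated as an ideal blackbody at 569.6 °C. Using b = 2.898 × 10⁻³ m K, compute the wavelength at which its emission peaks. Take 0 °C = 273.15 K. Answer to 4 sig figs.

T = 569.6 °C + 273.15 = 842.75 K.
Wien's displacement law: λ_max = b/T = (2.898×10⁻³ m·K)/(842.75 K) = 3.4387×10⁻⁶ m.
That is 3.439 μm, in the infrared range.

λ_max ≈ 3.439 μm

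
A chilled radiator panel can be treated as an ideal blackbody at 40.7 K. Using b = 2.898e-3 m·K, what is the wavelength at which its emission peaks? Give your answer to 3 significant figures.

λ_max ≈ 71.2 μm

Wien's displacement law: λ_max = b/T = (2.898×10⁻³ m·K)/(40.7 K) = 7.120×10⁻⁵ m.
That is 71.2 μm, in the infrared range.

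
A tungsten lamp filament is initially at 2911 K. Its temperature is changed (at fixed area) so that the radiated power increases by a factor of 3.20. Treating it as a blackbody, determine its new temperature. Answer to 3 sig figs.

T₂ ≈ 3.89×10³ K

P ∝ T⁴, so T₂/T₁ = (P₂/P₁)^(1/4) = (3.20)^(1/4) = 1.33748.
T₂ = 2911 × 1.33748 = 3.89×10³ K.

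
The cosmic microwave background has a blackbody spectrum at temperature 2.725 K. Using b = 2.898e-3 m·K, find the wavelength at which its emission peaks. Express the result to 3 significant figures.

λ_max ≈ 1.06×10⁻³ m

Wien's displacement law: λ_max = b/T = (2.898×10⁻³ m·K)/(2.725 K) = 1.063×10⁻³ m.
That is 1.06×10⁻³ m, in the microwave range.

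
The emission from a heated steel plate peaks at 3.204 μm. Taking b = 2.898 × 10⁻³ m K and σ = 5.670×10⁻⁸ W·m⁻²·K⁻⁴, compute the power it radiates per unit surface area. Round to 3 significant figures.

Wien's law: T = b/λ_max = 2.898×10⁻³/3.204×10⁻⁶ = 904.494 K.
Then I = σT⁴ = 5.670×10⁻⁸×(904.494)⁴ = 3.79×10⁴ W/m².

I ≈ 3.79×10⁴ W/m²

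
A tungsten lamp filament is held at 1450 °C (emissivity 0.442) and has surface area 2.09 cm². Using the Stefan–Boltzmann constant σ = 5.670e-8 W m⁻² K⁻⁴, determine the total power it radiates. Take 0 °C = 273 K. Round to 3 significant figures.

T = 1450 °C + 273 = 1723 K.
Area A = 2.09 cm² = 2.09×10⁻⁴ m².
P = εσAT⁴ = 0.442 × 5.670×10⁻⁸ × 2.09×10⁻⁴ × (1723)⁴ = 46.2 W.

P ≈ 46.2 W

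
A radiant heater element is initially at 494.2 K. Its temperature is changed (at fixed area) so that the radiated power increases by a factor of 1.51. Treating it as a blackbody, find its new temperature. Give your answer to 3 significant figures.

T₂ ≈ 548 K

P ∝ T⁴, so T₂/T₁ = (P₂/P₁)^(1/4) = (1.51)^(1/4) = 1.10852.
T₂ = 494.2 × 1.10852 = 548 K.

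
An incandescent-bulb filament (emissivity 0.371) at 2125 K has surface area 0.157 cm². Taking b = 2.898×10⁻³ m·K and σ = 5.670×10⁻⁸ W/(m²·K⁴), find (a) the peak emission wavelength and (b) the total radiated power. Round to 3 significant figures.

λ_max ≈ 1.36 μm; P ≈ 6.73 W

(a) λ_max = b/T = 2.898×10⁻³/2125 = 1.364×10⁻⁶ m = 1.36 μm.
Area A = 0.157 cm² = 1.57×10⁻⁵ m².
(b) P = εσAT⁴ = 0.371×5.670×10⁻⁸×1.57×10⁻⁵×(2125)⁴ = 6.73 W.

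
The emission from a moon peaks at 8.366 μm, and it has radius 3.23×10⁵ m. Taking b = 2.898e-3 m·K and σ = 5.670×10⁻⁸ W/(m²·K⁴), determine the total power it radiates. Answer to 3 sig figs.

Wien's law: T = b/λ_max = 2.898×10⁻³/8.366×10⁻⁶ = 346.402 K.
Surface area A = 4πR² = 4π(3.23×10⁵ m)² = 1.31104×10¹² m².
Then P = σAT⁴ = 5.670×10⁻⁸×1.31104×10¹²×(346.402)⁴ = 1.07×10¹⁵ W.

P ≈ 1.07×10¹⁵ W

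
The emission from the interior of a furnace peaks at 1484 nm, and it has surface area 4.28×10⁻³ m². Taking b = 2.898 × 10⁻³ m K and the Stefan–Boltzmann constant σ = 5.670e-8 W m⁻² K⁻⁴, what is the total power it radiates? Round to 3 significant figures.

Wien's law: T = b/λ_max = 2.898×10⁻³/1.484×10⁻⁶ = 1952.83 K.
Area A = 4.28×10⁻³ m².
Then P = σAT⁴ = 5.670×10⁻⁸×4.28×10⁻³×(1952.83)⁴ = 3.53×10³ W.

P ≈ 3.53×10³ W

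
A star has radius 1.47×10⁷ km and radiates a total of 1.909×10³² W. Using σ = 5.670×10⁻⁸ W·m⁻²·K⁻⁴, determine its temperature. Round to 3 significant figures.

Surface area A = 4πR² = 4π(1.47×10¹⁰ m)² = 2.71547×10²¹ m².
P = σAT⁴ ⇒ T = (P/(σA))^(1/4) = (1.909×10³²/(5.670×10⁻⁸×2.71547×10²¹))^(1/4) = 3.34×10⁴ K.

T ≈ 3.34×10⁴ K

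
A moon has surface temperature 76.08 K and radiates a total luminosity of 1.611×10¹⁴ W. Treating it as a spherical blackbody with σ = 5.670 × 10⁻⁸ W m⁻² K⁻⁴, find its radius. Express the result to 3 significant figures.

R ≈ 2.60×10⁶ m

L = 4πR²σT⁴ ⇒ R = √(L/(4πσT⁴)).
σT⁴ = 1.89961 W/m², so R = √(1.611×10¹⁴/(4π×1.89961)) = 2.60×10⁶ m.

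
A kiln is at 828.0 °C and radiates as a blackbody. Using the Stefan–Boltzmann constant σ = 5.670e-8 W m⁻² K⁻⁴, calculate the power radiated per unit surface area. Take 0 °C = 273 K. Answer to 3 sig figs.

I ≈ 8.33×10⁴ W/m²

T = 828.0 °C + 273 = 1101.0 K.
Stefan–Boltzmann: I = σT⁴ = 5.670×10⁻⁸ × (1101.0)⁴ = 8.33×10⁴ W/m².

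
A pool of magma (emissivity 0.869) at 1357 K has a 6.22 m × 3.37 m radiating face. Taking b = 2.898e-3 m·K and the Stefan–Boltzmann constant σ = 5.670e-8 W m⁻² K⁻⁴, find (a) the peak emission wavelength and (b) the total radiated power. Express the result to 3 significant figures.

(a) λ_max = b/T = 2.898×10⁻³/1357 = 2.136×10⁻⁶ m = 2.14 μm.
Area A = 6.22 × 3.37 = 20.9614 m².
(b) P = εσAT⁴ = 0.869×5.670×10⁻⁸×20.9614×(1357)⁴ = 3.50×10⁶ W.

λ_max ≈ 2.14 μm; P ≈ 3.50×10⁶ W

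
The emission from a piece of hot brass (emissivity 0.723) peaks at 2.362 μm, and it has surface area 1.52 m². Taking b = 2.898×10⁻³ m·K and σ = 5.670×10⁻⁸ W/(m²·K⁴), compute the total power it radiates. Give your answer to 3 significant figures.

P ≈ 1.41×10⁵ W

Wien's law: T = b/λ_max = 2.898×10⁻³/2.362×10⁻⁶ = 1226.93 K.
Area A = 1.52 m².
Then P = εσAT⁴ = 0.723×5.670×10⁻⁸×1.52×(1226.93)⁴ = 1.41×10⁵ W.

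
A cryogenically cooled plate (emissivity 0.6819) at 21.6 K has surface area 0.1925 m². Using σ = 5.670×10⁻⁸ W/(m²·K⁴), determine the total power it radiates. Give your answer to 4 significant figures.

P ≈ 1.620×10⁻³ W

Area A = 0.1925 m².
P = εσAT⁴ = 0.6819 × 5.670×10⁻⁸ × 0.1925 × (21.6)⁴ = 1.620×10⁻³ W.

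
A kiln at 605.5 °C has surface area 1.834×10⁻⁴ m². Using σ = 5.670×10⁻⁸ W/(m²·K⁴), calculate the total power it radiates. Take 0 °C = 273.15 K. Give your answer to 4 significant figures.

P ≈ 6.198 W

T = 605.5 °C + 273.15 = 878.65 K.
Area A = 1.834×10⁻⁴ m².
P = σAT⁴ = 5.670×10⁻⁸ × 1.834×10⁻⁴ × (878.65)⁴ = 6.198 W.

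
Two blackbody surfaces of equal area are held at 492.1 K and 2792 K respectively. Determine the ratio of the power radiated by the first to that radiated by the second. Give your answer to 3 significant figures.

P₁/P₂ ≈ 9.65×10⁻⁴

With equal areas, P₁/P₂ = (T₁/T₂)⁴ = (492.1/2792)⁴ = 9.65×10⁻⁴.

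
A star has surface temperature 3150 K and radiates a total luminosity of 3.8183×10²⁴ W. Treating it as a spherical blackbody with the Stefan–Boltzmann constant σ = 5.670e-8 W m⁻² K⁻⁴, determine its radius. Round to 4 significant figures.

R ≈ 2.333×10⁸ m

L = 4πR²σT⁴ ⇒ R = √(L/(4πσT⁴)).
σT⁴ = 5.58246×10⁶ W/m², so R = √(3.8183×10²⁴/(4π×5.58246×10⁶)) = 2.333×10⁸ m.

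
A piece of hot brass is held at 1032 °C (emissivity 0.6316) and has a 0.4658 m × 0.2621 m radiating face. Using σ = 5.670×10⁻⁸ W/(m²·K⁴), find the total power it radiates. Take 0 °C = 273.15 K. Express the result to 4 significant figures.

P ≈ 1.269×10⁴ W

T = 1032 °C + 273.15 = 1305.15 K.
Area A = 0.4658 × 0.2621 = 0.122086 m².
P = εσAT⁴ = 0.6316 × 5.670×10⁻⁸ × 0.122086 × (1305.15)⁴ = 1.269×10⁴ W.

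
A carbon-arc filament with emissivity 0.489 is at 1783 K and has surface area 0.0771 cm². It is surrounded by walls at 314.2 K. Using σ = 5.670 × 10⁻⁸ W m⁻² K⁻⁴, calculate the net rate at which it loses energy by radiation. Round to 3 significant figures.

Net loss ≈ 2.16 W

Area A = 0.0771 cm² = 7.71×10⁻⁶ m².
Net radiated power P_net = εσA(T⁴ − T₀⁴) = 0.489×5.670×10⁻⁸×7.71×10⁻⁶×(1783⁴ − 314.2⁴).
T⁴ − T₀⁴ = 1.01066×10¹³ − 9.74596×10⁹ = 1.00969×10¹³ K⁴, so P_net = 2.16 W.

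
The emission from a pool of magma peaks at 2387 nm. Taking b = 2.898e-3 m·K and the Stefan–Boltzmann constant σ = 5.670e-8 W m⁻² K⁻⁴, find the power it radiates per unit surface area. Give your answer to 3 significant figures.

I ≈ 1.23×10⁵ W/m²

Wien's law: T = b/λ_max = 2.898×10⁻³/2.387×10⁻⁶ = 1214.08 K.
Then I = σT⁴ = 5.670×10⁻⁸×(1214.08)⁴ = 1.23×10⁵ W/m².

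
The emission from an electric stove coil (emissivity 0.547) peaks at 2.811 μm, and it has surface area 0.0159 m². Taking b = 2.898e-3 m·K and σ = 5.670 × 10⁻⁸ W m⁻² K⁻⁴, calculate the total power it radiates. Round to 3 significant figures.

Wien's law: T = b/λ_max = 2.898×10⁻³/2.811×10⁻⁶ = 1030.95 K.
Area A = 0.0159 m².
Then P = εσAT⁴ = 0.547×5.670×10⁻⁸×0.0159×(1030.95)⁴ = 557 W.

P ≈ 557 W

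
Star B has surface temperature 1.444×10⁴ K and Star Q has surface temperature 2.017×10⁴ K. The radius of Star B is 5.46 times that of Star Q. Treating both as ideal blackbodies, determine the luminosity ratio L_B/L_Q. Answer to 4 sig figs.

L_B/L_Q ≈ 7.831

L ∝ R²T⁴, so L_B/L_Q = (R_B/R_Q)²(T_B/T_Q)⁴ = (5.46)² × (1.444×10⁴/2.017×10⁴)⁴ = 29.8116 × 0.262691 = 7.831.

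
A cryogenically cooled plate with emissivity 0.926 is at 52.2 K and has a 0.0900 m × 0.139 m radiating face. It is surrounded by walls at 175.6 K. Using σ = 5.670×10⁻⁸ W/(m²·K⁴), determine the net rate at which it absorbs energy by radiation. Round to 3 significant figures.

Net gain ≈ 0.620 W

Area A = 0.0900 × 0.139 = 0.01251 m².
Net radiated power P_net = εσA(T⁴ − T₀⁴) = 0.926×5.670×10⁻⁸×0.01251×(52.2⁴ − 175.6⁴).
T⁴ − T₀⁴ = 7.42475×10⁶ − 9.50819×10⁸ = -9.43394×10⁸ K⁴, so P_net = -0.620 W — negative, meaning a net gain of 0.620 W.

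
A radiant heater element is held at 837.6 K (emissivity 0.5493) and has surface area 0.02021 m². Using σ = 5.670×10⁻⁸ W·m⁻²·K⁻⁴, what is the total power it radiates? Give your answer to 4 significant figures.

P ≈ 309.8 W

Area A = 0.02021 m².
P = εσAT⁴ = 0.5493 × 5.670×10⁻⁸ × 0.02021 × (837.6)⁴ = 309.8 W.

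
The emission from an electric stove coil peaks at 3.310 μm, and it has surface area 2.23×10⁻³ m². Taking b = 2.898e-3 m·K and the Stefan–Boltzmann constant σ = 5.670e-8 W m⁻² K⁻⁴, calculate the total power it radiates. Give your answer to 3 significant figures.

P ≈ 74.3 W

Wien's law: T = b/λ_max = 2.898×10⁻³/3.310×10⁻⁶ = 875.529 K.
Area A = 2.23×10⁻³ m².
Then P = σAT⁴ = 5.670×10⁻⁸×2.23×10⁻³×(875.529)⁴ = 74.3 W.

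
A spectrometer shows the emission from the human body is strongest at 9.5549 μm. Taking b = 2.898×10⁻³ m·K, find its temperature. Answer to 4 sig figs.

T ≈ 303.3 K

Wien's law gives T = b/λ_max = (2.898×10⁻³ m·K)/(9.5549×10⁻⁶ m) = 303.3 K.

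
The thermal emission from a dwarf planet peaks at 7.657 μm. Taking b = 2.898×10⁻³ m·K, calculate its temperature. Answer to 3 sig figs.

T ≈ 378 K

Wien's law gives T = b/λ_max = (2.898×10⁻³ m·K)/(7.657×10⁻⁶ m) = 378 K.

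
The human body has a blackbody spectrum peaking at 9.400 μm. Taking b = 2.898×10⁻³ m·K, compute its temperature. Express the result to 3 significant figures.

Wien's law gives T = b/λ_max = (2.898×10⁻³ m·K)/(9.400×10⁻⁶ m) = 308 K.

T ≈ 308 K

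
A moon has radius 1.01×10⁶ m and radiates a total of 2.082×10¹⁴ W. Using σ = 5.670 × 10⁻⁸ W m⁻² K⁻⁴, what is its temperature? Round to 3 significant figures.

T ≈ 130 K

Surface area A = 4πR² = 4π(1.01×10⁶ m)² = 1.28190×10¹³ m².
P = σAT⁴ ⇒ T = (P/(σA))^(1/4) = (2.082×10¹⁴/(5.670×10⁻⁸×1.28190×10¹³))^(1/4) = 130 K.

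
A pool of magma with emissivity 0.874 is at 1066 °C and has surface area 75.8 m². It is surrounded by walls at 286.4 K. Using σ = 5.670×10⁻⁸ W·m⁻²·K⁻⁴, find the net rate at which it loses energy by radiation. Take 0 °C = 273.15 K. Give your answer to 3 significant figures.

T = 1066 °C + 273.15 = 1339.15 K.
Area A = 75.8 m².
Net radiated power P_net = εσA(T⁴ − T₀⁴) = 0.874×5.670×10⁻⁸×75.8×(1339.15⁴ − 286.4⁴).
T⁴ − T₀⁴ = 3.21601×10¹² − 6.72809×10⁹ = 3.20928×10¹² K⁴, so P_net = 1.21×10⁷ W.

Net loss ≈ 1.21×10⁷ W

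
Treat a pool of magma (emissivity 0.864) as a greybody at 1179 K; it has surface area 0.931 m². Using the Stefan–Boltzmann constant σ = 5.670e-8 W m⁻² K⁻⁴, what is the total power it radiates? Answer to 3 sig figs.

Area A = 0.931 m².
P = εσAT⁴ = 0.864 × 5.670×10⁻⁸ × 0.931 × (1179)⁴ = 8.81×10⁴ W.

P ≈ 8.81×10⁴ W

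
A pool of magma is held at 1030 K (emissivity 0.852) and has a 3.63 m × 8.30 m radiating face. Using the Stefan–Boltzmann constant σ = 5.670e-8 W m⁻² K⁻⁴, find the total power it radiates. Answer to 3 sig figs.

P ≈ 1.64×10⁶ W

Area A = 3.63 × 8.30 = 30.129 m².
P = εσAT⁴ = 0.852 × 5.670×10⁻⁸ × 30.129 × (1030)⁴ = 1.64×10⁶ W.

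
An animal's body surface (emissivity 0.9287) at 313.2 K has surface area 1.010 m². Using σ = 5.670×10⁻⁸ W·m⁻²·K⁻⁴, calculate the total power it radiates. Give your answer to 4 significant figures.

P ≈ 511.8 W

Area A = 1.010 m².
P = εσAT⁴ = 0.9287 × 5.670×10⁻⁸ × 1.010 × (313.2)⁴ = 511.8 W.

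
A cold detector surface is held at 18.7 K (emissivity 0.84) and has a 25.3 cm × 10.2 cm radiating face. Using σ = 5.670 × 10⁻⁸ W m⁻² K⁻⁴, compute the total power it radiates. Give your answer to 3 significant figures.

P ≈ 1.50×10⁻⁴ W

Area A = 0.253 × 0.102 = 0.025806 m².
P = εσAT⁴ = 0.84 × 5.670×10⁻⁸ × 0.025806 × (18.7)⁴ = 1.50×10⁻⁴ W.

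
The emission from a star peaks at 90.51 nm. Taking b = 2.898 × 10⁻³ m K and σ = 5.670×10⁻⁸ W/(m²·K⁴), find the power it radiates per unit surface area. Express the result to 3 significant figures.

I ≈ 5.96×10¹⁰ W/m²

Wien's law: T = b/λ_max = 2.898×10⁻³/9.051×10⁻⁸ = 32018.6 K.
Then I = σT⁴ = 5.670×10⁻⁸×(32018.6)⁴ = 5.96×10¹⁰ W/m².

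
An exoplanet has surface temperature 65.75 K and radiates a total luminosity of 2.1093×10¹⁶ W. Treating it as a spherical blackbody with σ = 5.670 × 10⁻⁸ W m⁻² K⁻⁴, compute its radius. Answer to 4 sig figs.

L = 4πR²σT⁴ ⇒ R = √(L/(4πσT⁴)).
σT⁴ = 1.05966 W/m², so R = √(2.1093×10¹⁶/(4π×1.05966)) = 3.980×10⁷ m.

R ≈ 3.980×10⁷ m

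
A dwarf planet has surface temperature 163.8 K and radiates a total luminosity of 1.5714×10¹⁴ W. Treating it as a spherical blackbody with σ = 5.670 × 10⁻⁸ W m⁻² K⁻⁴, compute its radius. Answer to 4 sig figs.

R ≈ 5.535×10⁵ m

L = 4πR²σT⁴ ⇒ R = √(L/(4πσT⁴)).
σT⁴ = 40.8168 W/m², so R = √(1.5714×10¹⁴/(4π×40.8168)) = 5.535×10⁵ m.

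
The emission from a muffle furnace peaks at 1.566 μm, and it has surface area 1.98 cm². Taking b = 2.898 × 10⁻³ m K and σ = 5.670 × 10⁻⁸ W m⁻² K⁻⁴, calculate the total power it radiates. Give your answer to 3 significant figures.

P ≈ 132 W

Wien's law: T = b/λ_max = 2.898×10⁻³/1.566×10⁻⁶ = 1850.57 K.
Area A = 1.98 cm² = 1.98×10⁻⁴ m².
Then P = σAT⁴ = 5.670×10⁻⁸×1.98×10⁻⁴×(1850.57)⁴ = 132 W.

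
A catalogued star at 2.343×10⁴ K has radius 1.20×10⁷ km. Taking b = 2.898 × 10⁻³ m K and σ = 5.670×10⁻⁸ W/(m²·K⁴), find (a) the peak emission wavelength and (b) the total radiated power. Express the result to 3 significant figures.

(a) λ_max = b/T = 2.898×10⁻³/2.343×10⁴ = 1.237×10⁻⁷ m = 124 nm.
Surface area A = 4πR² = 4π(1.20×10¹⁰ m)² = 1.80956×10²¹ m².
(b) P = σAT⁴ = 5.670×10⁻⁸×1.80956×10²¹×(2.343×10⁴)⁴ = 3.09×10³¹ W.

λ_max ≈ 124 nm; P ≈ 3.09×10³¹ W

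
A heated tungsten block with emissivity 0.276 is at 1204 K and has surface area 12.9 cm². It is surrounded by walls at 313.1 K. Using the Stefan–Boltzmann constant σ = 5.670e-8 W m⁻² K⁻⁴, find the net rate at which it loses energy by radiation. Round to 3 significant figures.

Area A = 12.9 cm² = 1.29×10⁻³ m².
Net radiated power P_net = εσA(T⁴ − T₀⁴) = 0.276×5.670×10⁻⁸×1.29×10⁻³×(1204⁴ − 313.1⁴).
T⁴ − T₀⁴ = 2.10139×10¹² − 9.61020×10⁹ = 2.09178×10¹² K⁴, so P_net = 42.2 W.

Net loss ≈ 42.2 W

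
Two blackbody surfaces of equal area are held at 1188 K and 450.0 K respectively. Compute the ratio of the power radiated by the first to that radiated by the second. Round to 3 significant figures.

With equal areas, P₁/P₂ = (T₁/T₂)⁴ = (1188/450.0)⁴ = 48.6.

P₁/P₂ ≈ 48.6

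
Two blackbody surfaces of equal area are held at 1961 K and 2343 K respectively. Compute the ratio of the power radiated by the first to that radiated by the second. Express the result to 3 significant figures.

With equal areas, P₁/P₂ = (T₁/T₂)⁴ = (1961/2343)⁴ = 0.491.

P₁/P₂ ≈ 0.491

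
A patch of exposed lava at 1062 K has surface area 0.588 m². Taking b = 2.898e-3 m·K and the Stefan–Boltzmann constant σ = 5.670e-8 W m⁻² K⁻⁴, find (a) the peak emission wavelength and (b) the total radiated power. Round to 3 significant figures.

(a) λ_max = b/T = 2.898×10⁻³/1062 = 2.729×10⁻⁶ m = 2.73×10³ nm.
Area A = 0.588 m².
(b) P = σAT⁴ = 5.670×10⁻⁸×0.588×(1062)⁴ = 4.24×10⁴ W.

λ_max ≈ 2.73×10³ nm; P ≈ 4.24×10⁴ W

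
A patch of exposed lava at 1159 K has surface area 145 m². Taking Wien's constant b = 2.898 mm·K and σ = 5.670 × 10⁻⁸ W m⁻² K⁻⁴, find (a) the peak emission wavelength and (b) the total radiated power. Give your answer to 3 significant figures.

λ_max ≈ 2.50 μm; P ≈ 1.48×10⁷ W

(a) λ_max = b/T = 2.898×10⁻³/1159 = 2.500×10⁻⁶ m = 2.50 μm.
Area A = 145 m².
(b) P = σAT⁴ = 5.670×10⁻⁸×145×(1159)⁴ = 1.48×10⁷ W.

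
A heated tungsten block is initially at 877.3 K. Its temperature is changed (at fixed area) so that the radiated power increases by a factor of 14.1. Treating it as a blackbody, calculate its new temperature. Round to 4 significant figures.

P ∝ T⁴, so T₂/T₁ = (P₂/P₁)^(1/4) = (14.1)^(1/4) = 1.93778.
T₂ = 877.3 × 1.93778 = 1700 K.

T₂ ≈ 1700 K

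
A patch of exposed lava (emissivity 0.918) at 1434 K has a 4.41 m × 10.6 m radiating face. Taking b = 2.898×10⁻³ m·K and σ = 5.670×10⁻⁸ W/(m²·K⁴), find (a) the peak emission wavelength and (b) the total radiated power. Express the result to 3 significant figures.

(a) λ_max = b/T = 2.898×10⁻³/1434 = 2.021×10⁻⁶ m = 2.02 μm.
Area A = 4.41 × 10.6 = 46.746 m².
(b) P = εσAT⁴ = 0.918×5.670×10⁻⁸×46.746×(1434)⁴ = 1.03×10⁷ W.

λ_max ≈ 2.02 μm; P ≈ 1.03×10⁷ W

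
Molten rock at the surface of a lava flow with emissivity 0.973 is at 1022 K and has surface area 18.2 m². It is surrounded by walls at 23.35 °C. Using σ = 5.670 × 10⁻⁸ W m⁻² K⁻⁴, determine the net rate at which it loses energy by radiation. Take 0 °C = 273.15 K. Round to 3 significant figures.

Net loss ≈ 1.09×10⁶ W

Surroundings: T = 23.35 °C + 273.15 = 296.50 K.
Area A = 18.2 m².
Net radiated power P_net = εσA(T⁴ − T₀⁴) = 0.973×5.670×10⁻⁸×18.2×(1022⁴ − 296.50⁴).
T⁴ − T₀⁴ = 1.09095×10¹² − 7.72856×10⁹ = 1.08322×10¹² K⁴, so P_net = 1.09×10⁶ W.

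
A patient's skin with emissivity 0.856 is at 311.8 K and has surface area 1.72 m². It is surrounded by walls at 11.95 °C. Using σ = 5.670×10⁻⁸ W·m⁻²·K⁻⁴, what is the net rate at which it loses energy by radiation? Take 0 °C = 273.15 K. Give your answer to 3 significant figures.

Net loss ≈ 237 W

Surroundings: T = 11.95 °C + 273.15 = 285.10 K.
Area A = 1.72 m².
Net radiated power P_net = εσA(T⁴ − T₀⁴) = 0.856×5.670×10⁻⁸×1.72×(311.8⁴ − 285.10⁴).
T⁴ − T₀⁴ = 9.45158×10⁹ − 6.60677×10⁹ = 2.84481×10⁹ K⁴, so P_net = 237 W.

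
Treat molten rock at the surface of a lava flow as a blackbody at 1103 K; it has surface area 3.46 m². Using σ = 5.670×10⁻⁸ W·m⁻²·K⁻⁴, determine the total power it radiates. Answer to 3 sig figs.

Area A = 3.46 m².
P = σAT⁴ = 5.670×10⁻⁸ × 3.46 × (1103)⁴ = 2.90×10⁵ W.

P ≈ 2.90×10⁵ W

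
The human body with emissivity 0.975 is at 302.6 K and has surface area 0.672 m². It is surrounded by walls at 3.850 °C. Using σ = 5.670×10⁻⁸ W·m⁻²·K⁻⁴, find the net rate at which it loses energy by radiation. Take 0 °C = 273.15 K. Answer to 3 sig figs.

Net loss ≈ 92.8 W

Surroundings: T = 3.850 °C + 273.15 = 277.000 K.
Area A = 0.672 m².
Net radiated power P_net = εσA(T⁴ − T₀⁴) = 0.975×5.670×10⁻⁸×0.672×(302.6⁴ − 277.000⁴).
T⁴ − T₀⁴ = 8.38447×10⁹ − 5.88734×10⁹ = 2.49713×10⁹ K⁴, so P_net = 92.8 W.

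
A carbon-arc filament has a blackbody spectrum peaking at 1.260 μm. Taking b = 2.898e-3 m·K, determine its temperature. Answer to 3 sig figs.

Wien's law gives T = b/λ_max = (2.898×10⁻³ m·K)/(1.260×10⁻⁶ m) = 2.30×10³ K.

T ≈ 2.30×10³ K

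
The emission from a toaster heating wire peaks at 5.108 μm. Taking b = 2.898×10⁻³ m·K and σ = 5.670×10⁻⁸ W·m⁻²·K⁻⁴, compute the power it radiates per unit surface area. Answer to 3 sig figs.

Wien's law: T = b/λ_max = 2.898×10⁻³/5.108×10⁻⁶ = 567.345 K.
Then I = σT⁴ = 5.670×10⁻⁸×(567.345)⁴ = 5.87×10³ W/m².

I ≈ 5.87×10³ W/m²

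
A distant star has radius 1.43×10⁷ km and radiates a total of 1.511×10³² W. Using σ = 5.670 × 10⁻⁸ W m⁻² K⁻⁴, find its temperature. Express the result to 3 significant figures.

T ≈ 3.19×10⁴ K

Surface area A = 4πR² = 4π(1.43×10¹⁰ m)² = 2.56970×10²¹ m².
P = σAT⁴ ⇒ T = (P/(σA))^(1/4) = (1.511×10³²/(5.670×10⁻⁸×2.56970×10²¹))^(1/4) = 3.19×10⁴ K.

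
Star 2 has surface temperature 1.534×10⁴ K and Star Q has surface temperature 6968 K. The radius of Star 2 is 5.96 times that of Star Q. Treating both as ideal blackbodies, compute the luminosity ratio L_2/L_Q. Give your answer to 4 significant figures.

L_2/L_Q ≈ 834.4

L ∝ R²T⁴, so L_2/L_Q = (R_2/R_Q)²(T_2/T_Q)⁴ = (5.96)² × (1.534×10⁴/6968)⁴ = 35.5216 × 23.4892 = 834.4.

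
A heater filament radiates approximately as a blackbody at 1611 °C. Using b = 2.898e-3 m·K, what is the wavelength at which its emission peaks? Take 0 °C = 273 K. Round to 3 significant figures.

T = 1611 °C + 273 = 1884 K.
Wien's displacement law: λ_max = b/T = (2.898×10⁻³ m·K)/(1884 K) = 1.538×10⁻⁶ m.
That is 1.54 μm, in the infrared range.

λ_max ≈ 1.54 μm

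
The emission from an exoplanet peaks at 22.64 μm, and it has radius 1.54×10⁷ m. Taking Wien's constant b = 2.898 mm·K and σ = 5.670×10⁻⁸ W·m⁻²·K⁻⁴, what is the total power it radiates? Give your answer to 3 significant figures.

P ≈ 4.54×10¹⁶ W

Wien's law: T = b/λ_max = 2.898×10⁻³/2.264×10⁻⁵ = 128.004 K.
Surface area A = 4πR² = 4π(1.54×10⁷ m)² = 2.98024×10¹⁵ m².
Then P = σAT⁴ = 5.670×10⁻⁸×2.98024×10¹⁵×(128.004)⁴ = 4.54×10¹⁶ W.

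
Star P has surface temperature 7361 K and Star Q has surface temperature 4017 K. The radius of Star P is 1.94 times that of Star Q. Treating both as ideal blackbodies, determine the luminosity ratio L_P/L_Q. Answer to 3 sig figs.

L ∝ R²T⁴, so L_P/L_Q = (R_P/R_Q)²(T_P/T_Q)⁴ = (1.94)² × (7361/4017)⁴ = 3.7636 × 11.2756 = 42.4.

L_P/L_Q ≈ 42.4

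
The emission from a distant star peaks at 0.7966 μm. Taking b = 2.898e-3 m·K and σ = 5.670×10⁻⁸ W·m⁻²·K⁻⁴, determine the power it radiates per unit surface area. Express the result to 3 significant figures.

I ≈ 9.93×10⁶ W/m²

Wien's law: T = b/λ_max = 2.898×10⁻³/7.966×10⁻⁷ = 3637.96 K.
Then I = σT⁴ = 5.670×10⁻⁸×(3637.96)⁴ = 9.93×10⁶ W/m².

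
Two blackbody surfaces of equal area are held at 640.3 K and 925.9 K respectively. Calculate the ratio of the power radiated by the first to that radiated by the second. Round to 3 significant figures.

P₁/P₂ ≈ 0.229

With equal areas, P₁/P₂ = (T₁/T₂)⁴ = (640.3/925.9)⁴ = 0.229.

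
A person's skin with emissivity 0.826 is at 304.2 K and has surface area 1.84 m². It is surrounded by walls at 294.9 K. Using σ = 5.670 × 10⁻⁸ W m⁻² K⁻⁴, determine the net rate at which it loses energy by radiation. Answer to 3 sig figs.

Net loss ≈ 86.2 W

Area A = 1.84 m².
Net radiated power P_net = εσA(T⁴ − T₀⁴) = 0.826×5.670×10⁻⁸×1.84×(304.2⁴ − 294.9⁴).
T⁴ − T₀⁴ = 8.56321×10⁹ − 7.56309×10⁹ = 1.00012×10⁹ K⁴, so P_net = 86.2 W.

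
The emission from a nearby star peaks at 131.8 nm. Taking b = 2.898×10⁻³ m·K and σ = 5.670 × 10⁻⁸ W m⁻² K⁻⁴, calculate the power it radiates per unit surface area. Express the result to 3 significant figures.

Wien's law: T = b/λ_max = 2.898×10⁻³/1.318×10⁻⁷ = 21987.9 K.
Then I = σT⁴ = 5.670×10⁻⁸×(21987.9)⁴ = 1.33×10¹⁰ W/m².

I ≈ 1.33×10¹⁰ W/m²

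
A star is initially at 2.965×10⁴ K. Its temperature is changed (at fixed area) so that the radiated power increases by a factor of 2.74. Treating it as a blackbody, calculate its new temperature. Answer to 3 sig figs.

T₂ ≈ 3.81×10⁴ K

P ∝ T⁴, so T₂/T₁ = (P₂/P₁)^(1/4) = (2.74)^(1/4) = 1.28658.
T₂ = 2.965×10⁴ × 1.28658 = 3.81×10⁴ K.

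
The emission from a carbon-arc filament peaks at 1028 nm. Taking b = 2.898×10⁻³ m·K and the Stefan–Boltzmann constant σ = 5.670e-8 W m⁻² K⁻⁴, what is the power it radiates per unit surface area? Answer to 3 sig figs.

I ≈ 3.58×10⁶ W/m²

Wien's law: T = b/λ_max = 2.898×10⁻³/1.028×10⁻⁶ = 2819.07 K.
Then I = σT⁴ = 5.670×10⁻⁸×(2819.07)⁴ = 3.58×10⁶ W/m².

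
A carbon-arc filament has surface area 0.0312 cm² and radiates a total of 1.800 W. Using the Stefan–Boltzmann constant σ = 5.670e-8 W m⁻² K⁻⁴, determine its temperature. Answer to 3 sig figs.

T ≈ 1.79×10³ K

Area A = 0.0312 cm² = 3.12×10⁻⁶ m².
P = σAT⁴ ⇒ T = (P/(σA))^(1/4) = (1.800/(5.670×10⁻⁸×3.12×10⁻⁶))^(1/4) = 1.79×10³ K.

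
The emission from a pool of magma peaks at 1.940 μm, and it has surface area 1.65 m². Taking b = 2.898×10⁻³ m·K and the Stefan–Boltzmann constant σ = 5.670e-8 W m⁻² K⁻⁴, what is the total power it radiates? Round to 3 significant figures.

P ≈ 4.66×10⁵ W

Wien's law: T = b/λ_max = 2.898×10⁻³/1.940×10⁻⁶ = 1493.81 K.
Area A = 1.65 m².
Then P = σAT⁴ = 5.670×10⁻⁸×1.65×(1493.81)⁴ = 4.66×10⁵ W.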